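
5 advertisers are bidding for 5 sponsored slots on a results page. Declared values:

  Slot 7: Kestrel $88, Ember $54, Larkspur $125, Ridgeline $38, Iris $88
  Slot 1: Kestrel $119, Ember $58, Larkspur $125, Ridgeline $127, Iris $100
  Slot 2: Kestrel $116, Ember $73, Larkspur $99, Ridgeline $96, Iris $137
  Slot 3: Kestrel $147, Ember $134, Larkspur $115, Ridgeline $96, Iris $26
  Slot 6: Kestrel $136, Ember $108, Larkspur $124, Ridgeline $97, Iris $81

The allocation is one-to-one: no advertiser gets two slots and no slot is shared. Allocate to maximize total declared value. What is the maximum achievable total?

Treat this as an assignment problem: match each advertiser to one slot.
Optimal: Kestrel→Slot 6 ($136), Ember→Slot 3 ($134), Larkspur→Slot 7 ($125), Ridgeline→Slot 1 ($127), Iris→Slot 2 ($137) — total 136+134+125+127+137 = $659.
Column-greedy (each slot in turn goes to its best remaining advertiser) gives $644, worse by 15.
Next-best assignment: Kestrel→Slot 3, Ember→Slot 6, Larkspur→Slot 7, Ridgeline→Slot 1, Iris→Slot 2 = $644.

Max total: $659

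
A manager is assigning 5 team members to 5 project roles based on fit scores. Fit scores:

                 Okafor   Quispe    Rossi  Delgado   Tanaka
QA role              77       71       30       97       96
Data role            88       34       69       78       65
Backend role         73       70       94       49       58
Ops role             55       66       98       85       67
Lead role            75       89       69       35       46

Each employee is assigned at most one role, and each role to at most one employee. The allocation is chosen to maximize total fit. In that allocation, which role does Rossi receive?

Rossi receives Backend role.

This is a one-to-one assignment (maximum-weight bipartite matching).
Optimal: Okafor→Data role (88 pts), Quispe→Lead role (89 pts), Rossi→Backend role (94 pts), Delgado→Ops role (85 pts), Tanaka→QA role (96 pts) — total 88+89+94+85+96 = 452 pts.
Checked against all permutations: 452 pts is optimal.
Rossi's own top role is Ops role (98 pts), but forcing Rossi→Ops role and reassigning the rest optimally gives only 434 pts — worse by 18.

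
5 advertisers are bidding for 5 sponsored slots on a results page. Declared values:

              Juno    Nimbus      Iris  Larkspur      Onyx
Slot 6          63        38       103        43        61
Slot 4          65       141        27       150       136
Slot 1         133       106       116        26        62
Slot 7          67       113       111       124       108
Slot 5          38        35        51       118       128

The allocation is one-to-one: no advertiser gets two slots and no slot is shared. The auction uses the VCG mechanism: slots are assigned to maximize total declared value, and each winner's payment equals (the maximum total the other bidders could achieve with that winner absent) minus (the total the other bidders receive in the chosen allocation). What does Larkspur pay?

Larkspur pays $8.

Efficient allocation: Juno→Slot 1 ($133), Nimbus→Slot 4 ($141), Iris→Slot 6 ($103), Larkspur→Slot 7 ($124), Onyx→Slot 5 ($128); total welfare W = $629.
Larkspur receives Slot 7 at value $124, so the others get W − 124 = $505.
Without Larkspur: best allocation of the remaining 4 bidders over all 5 slots is Juno→Slot 1 ($133), Nimbus→Slot 4 ($141), Iris→Slot 7 ($111), Onyx→Slot 5 ($128), total $513.
VCG payment = (others' best without Larkspur) − (others' welfare with Larkspur) = 513 − 505 = $8.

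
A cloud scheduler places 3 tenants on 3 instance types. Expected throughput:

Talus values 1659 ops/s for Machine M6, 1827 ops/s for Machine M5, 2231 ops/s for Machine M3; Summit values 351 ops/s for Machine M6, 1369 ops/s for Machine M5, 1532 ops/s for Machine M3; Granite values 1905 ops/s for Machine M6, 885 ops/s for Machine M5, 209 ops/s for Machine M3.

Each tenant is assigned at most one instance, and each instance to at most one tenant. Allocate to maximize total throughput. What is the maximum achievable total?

Max total: 5505 ops/s

Treat this as an assignment problem: match each tenant to one instance.
Optimal: Talus→Machine M3 (2231 ops/s), Summit→Machine M5 (1369 ops/s), Granite→Machine M6 (1905 ops/s) — total 2231+1369+1905 = 5505 ops/s.
Next-best assignment: Talus→Machine M5, Summit→Machine M3, Granite→Machine M6 = 5264 ops/s.
Checked against all permutations: 5505 ops/s is optimal.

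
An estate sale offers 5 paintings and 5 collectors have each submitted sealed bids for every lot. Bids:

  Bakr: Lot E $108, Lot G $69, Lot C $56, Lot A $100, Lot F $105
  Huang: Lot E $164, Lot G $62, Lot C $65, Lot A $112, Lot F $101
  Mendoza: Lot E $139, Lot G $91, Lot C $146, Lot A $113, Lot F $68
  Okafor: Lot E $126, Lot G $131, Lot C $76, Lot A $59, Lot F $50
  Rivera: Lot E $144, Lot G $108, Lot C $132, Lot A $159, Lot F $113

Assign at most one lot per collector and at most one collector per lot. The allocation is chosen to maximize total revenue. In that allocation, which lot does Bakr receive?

Optimal: Bakr→Lot F ($105), Huang→Lot E ($164), Mendoza→Lot C ($146), Okafor→Lot G ($131), Rivera→Lot A ($159) — total 105+164+146+131+159 = $705.
Row-greedy (each collector in turn takes its best remaining lot) gives $610, worse by 95.
Bakr's own top lot is Lot E ($108), but forcing Bakr→Lot E and reassigning the rest optimally gives only $645 — worse by 60.

Bakr receives Lot F.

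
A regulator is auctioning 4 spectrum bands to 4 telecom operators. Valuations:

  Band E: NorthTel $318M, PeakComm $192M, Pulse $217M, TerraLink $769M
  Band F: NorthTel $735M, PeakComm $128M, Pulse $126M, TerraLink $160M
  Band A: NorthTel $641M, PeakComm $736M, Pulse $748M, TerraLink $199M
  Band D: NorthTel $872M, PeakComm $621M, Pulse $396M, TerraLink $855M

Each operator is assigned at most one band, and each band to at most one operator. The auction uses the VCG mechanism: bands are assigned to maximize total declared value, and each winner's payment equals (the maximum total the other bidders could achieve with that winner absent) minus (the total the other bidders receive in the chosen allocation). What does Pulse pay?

Pulse pays $252M.

Efficient allocation: NorthTel→Band F ($735M), PeakComm→Band D ($621M), Pulse→Band A ($748M), TerraLink→Band E ($769M); total welfare W = $2873M.
Pulse receives Band A at value $748M, so the others get W − 748 = $2125M.
Without Pulse: best allocation of the remaining 3 bidders over all 4 bands is NorthTel→Band D ($872M), PeakComm→Band A ($736M), TerraLink→Band E ($769M), total $2377M.
VCG payment = (others' best without Pulse) − (others' welfare with Pulse) = 2377 − 2125 = $252M.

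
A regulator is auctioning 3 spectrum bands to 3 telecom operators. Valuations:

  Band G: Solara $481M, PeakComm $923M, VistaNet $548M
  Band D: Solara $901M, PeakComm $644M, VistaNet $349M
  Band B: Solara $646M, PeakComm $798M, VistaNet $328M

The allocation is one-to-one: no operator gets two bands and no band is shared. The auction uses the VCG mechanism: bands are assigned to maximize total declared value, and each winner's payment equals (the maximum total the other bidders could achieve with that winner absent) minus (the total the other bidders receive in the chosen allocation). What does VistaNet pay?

VistaNet pays $125M.

Efficient allocation: Solara→Band D ($901M), PeakComm→Band B ($798M), VistaNet→Band G ($548M); total welfare W = $2247M.
VistaNet receives Band G at value $548M, so the others get W − 548 = $1699M.
Without VistaNet: best allocation of the remaining 2 bidders over all 3 bands is Solara→Band D ($901M), PeakComm→Band G ($923M), total $1824M.
VCG payment = (others' best without VistaNet) − (others' welfare with VistaNet) = 1824 − 1699 = $125M.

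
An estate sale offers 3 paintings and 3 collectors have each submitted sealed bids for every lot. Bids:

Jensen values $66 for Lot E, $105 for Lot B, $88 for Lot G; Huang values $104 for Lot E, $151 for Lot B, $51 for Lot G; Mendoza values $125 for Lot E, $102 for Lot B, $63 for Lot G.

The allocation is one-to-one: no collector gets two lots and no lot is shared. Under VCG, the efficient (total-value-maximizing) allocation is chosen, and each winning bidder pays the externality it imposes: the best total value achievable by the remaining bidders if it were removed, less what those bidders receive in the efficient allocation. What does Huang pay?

Efficient allocation: Jensen→Lot G ($88), Huang→Lot B ($151), Mendoza→Lot E ($125); total welfare W = $364.
Huang receives Lot B at value $151, so the others get W − 151 = $213.
Without Huang: best allocation of the remaining 2 bidders over all 3 lots is Jensen→Lot B ($105), Mendoza→Lot E ($125), total $230.
VCG payment = (others' best without Huang) − (others' welfare with Huang) = 230 − 213 = $17.

Huang pays $17.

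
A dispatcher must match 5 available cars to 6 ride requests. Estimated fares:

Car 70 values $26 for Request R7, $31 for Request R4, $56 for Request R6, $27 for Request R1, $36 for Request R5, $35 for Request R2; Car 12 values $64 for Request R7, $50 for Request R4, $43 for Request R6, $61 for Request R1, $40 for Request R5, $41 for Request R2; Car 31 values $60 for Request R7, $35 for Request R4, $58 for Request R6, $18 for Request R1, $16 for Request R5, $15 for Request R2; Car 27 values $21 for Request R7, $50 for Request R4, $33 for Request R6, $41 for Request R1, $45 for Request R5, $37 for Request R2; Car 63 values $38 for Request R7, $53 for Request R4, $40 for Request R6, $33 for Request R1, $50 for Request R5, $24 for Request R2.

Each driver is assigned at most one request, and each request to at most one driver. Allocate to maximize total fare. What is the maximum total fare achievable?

Maximum total: $277

Optimal: Car 70→Request R6 ($56), Car 12→Request R1 ($61), Car 31→Request R7 ($60), Car 27→Request R4 ($50), Car 63→Request R5 ($50) — total 56+61+60+50+50 = $277.
Max-entry greedy (repeatedly take the single best remaining cell) gives $255, worse by 22.
Next-best assignment: Car 70→Request R6, Car 12→Request R1, Car 31→Request R7, Car 27→Request R5, Car 63→Request R4 = $275.
Swapping Car 63↔Car 70 (Car 63→Request R6 $40, Car 70→Request R5 $36) loses 30.
No other one-to-one assignment exceeds $277.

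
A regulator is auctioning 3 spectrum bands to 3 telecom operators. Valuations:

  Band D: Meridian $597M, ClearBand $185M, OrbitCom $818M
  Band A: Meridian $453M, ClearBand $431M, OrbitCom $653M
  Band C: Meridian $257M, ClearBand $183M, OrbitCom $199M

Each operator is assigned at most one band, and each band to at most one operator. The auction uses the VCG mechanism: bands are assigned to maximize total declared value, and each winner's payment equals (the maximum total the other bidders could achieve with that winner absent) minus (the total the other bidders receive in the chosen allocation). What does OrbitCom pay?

OrbitCom pays $340M.

Efficient allocation: Meridian→Band C ($257M), ClearBand→Band A ($431M), OrbitCom→Band D ($818M); total welfare W = $1506M.
OrbitCom receives Band D at value $818M, so the others get W − 818 = $688M.
Without OrbitCom: best allocation of the remaining 2 bidders over all 3 bands is Meridian→Band D ($597M), ClearBand→Band A ($431M), total $1028M.
VCG payment = (others' best without OrbitCom) − (others' welfare with OrbitCom) = 1028 − 688 = $340M.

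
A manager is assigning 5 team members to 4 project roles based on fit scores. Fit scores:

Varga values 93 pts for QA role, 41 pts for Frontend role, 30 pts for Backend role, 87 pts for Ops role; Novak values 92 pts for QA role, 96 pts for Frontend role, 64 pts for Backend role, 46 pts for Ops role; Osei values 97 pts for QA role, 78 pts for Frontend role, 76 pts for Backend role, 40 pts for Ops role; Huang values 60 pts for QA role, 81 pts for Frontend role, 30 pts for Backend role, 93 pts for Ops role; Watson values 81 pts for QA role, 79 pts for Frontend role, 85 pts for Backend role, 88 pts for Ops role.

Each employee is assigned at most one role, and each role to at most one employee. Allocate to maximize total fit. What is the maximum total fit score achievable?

Maximum total: 371 pts

This is a one-to-one assignment (maximum-weight bipartite matching).
Optimal: Osei→QA role (97 pts), Novak→Frontend role (96 pts), Watson→Backend role (85 pts), Huang→Ops role (93 pts) — total 97+96+85+93 = 371 pts.
Row-greedy (each employee in turn takes its best remaining role) gives 358 pts, worse by 13.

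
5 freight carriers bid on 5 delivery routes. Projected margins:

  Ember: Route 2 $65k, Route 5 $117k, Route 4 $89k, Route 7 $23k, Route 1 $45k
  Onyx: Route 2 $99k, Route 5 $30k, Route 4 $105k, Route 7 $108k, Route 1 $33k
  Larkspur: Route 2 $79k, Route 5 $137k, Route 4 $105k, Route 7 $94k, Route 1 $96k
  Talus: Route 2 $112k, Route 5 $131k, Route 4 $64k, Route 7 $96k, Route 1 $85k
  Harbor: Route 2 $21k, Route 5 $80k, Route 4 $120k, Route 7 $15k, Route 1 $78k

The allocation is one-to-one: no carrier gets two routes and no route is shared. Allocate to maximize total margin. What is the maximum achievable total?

Optimal: Ember→Route 5 ($117k), Onyx→Route 7 ($108k), Larkspur→Route 1 ($96k), Talus→Route 2 ($112k), Harbor→Route 4 ($120k) — total 117+108+96+112+120 = $553k.
Column-greedy (each route in turn goes to its best remaining carrier) gives $522k, worse by 31.
Swapping Harbor↔Larkspur (Harbor→Route 1 $78k, Larkspur→Route 4 $105k) loses 33.
No other one-to-one assignment exceeds $553k.

Maximum total: $553k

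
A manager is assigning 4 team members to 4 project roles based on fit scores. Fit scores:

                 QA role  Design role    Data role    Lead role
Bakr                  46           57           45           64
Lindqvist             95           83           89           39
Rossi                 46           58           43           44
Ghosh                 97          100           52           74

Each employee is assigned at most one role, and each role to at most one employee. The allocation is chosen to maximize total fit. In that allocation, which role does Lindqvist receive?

Lindqvist receives Data role.

Optimal: Bakr→Lead role (64 pts), Lindqvist→Data role (89 pts), Rossi→Design role (58 pts), Ghosh→QA role (97 pts) — total 64+89+58+97 = 308 pts.
Lindqvist's own top role is QA role (95 pts), but forcing Lindqvist→QA role and reassigning the rest optimally gives only 302 pts — worse by 6.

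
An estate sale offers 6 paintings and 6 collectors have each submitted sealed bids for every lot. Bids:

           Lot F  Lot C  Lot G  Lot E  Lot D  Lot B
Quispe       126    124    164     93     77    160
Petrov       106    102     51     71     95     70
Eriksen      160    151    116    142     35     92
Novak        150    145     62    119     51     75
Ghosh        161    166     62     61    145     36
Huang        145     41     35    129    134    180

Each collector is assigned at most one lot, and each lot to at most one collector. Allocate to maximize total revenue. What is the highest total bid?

Max total: $897

Optimal: Quispe→Lot G ($164), Petrov→Lot D ($95), Eriksen→Lot E ($142), Novak→Lot F ($150), Ghosh→Lot C ($166), Huang→Lot B ($180) — total 164+95+142+150+166+180 = $897.
Row-greedy (each collector in turn takes its best remaining lot) gives $865, worse by 32.
Next-best assignment: Quispe→Lot G, Petrov→Lot D, Eriksen→Lot E, Novak→Lot C, Ghosh→Lot F, Huang→Lot B = $887.
Every other assignment is strictly worse.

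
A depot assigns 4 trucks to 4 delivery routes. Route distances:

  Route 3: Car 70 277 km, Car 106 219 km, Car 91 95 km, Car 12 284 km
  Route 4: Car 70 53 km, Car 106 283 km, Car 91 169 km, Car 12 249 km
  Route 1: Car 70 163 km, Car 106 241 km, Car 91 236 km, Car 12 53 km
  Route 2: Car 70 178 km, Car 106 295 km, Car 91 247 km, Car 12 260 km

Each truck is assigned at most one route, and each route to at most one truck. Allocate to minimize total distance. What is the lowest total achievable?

Optimal: Car 70→Route 4 (53 km), Car 106→Route 2 (295 km), Car 91→Route 3 (95 km), Car 12→Route 1 (53 km) — total 53+295+95+53 = 496 km.
Row-greedy (each truck in turn takes its cheapest remaining route) gives 768 km, worse by 272.
Next-best assignment: Car 70→Route 4, Car 106→Route 3, Car 91→Route 2, Car 12→Route 1 = 572 km.

Minimum total: 496 km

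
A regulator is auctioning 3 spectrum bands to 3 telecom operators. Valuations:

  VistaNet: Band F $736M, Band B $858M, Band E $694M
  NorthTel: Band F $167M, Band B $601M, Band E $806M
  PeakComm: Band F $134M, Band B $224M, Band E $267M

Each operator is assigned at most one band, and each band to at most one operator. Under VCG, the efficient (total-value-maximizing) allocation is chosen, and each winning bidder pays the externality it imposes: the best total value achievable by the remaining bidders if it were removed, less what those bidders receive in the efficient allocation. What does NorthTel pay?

Efficient allocation: VistaNet→Band B ($858M), NorthTel→Band E ($806M), PeakComm→Band F ($134M); total welfare W = $1798M.
NorthTel receives Band E at value $806M, so the others get W − 806 = $992M.
Without NorthTel: best allocation of the remaining 2 bidders over all 3 bands is VistaNet→Band B ($858M), PeakComm→Band E ($267M), total $1125M.
VCG payment = (others' best without NorthTel) − (others' welfare with NorthTel) = 1125 − 992 = $133M.

NorthTel pays $133M.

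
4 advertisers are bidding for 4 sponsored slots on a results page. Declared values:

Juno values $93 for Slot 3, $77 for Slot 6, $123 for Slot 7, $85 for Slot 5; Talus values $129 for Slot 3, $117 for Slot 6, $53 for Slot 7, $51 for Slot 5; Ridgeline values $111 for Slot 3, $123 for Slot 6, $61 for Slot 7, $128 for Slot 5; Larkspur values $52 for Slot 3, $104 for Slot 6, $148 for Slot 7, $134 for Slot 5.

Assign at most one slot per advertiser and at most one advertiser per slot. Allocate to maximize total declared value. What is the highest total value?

Maximum total: $509

Optimal: Juno→Slot 7 ($123), Talus→Slot 3 ($129), Ridgeline→Slot 6 ($123), Larkspur→Slot 5 ($134) — total 123+129+123+134 = $509.
Column-greedy (each slot in turn goes to its best remaining advertiser) gives $485, worse by 24.
Next-best assignment: Juno→Slot 3, Talus→Slot 6, Ridgeline→Slot 5, Larkspur→Slot 7 = $486.
Swapping Larkspur↔Ridgeline (Larkspur→Slot 6 $104, Ridgeline→Slot 5 $128) loses 25.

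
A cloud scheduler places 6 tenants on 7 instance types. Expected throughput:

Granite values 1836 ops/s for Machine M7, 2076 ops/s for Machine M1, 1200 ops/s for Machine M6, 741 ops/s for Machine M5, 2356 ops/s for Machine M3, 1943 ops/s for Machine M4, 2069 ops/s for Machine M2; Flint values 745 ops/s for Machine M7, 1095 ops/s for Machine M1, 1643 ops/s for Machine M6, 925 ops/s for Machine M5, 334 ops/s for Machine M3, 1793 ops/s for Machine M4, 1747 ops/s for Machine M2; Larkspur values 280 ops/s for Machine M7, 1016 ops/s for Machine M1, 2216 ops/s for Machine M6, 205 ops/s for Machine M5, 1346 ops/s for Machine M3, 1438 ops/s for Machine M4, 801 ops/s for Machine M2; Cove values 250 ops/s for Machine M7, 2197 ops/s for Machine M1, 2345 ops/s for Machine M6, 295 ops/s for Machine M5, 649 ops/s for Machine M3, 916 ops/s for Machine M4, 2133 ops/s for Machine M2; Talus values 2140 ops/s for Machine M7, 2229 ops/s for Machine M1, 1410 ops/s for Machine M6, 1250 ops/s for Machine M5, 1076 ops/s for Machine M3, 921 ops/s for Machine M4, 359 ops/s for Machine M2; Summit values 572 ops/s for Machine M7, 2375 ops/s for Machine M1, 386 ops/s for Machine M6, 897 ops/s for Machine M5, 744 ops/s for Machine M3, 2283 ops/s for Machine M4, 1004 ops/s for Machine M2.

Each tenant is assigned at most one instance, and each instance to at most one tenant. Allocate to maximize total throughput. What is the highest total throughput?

Optimal: Granite→Machine M3 (2356 ops/s), Flint→Machine M4 (1793 ops/s), Larkspur→Machine M6 (2216 ops/s), Cove→Machine M2 (2133 ops/s), Talus→Machine M7 (2140 ops/s), Summit→Machine M1 (2375 ops/s) — total 2356+1793+2216+2133+2140+2375 = 13013 ops/s.
Next-best assignment: Granite→Machine M3, Flint→Machine M2, Larkspur→Machine M6, Cove→Machine M1, Talus→Machine M7, Summit→Machine M4 = 12939 ops/s.
Swapping Cove↔Granite (Cove→Machine M3 649 ops/s, Granite→Machine M2 2069 ops/s) loses 1771.
Every other assignment is strictly worse.

Maximum total: 13013 ops/s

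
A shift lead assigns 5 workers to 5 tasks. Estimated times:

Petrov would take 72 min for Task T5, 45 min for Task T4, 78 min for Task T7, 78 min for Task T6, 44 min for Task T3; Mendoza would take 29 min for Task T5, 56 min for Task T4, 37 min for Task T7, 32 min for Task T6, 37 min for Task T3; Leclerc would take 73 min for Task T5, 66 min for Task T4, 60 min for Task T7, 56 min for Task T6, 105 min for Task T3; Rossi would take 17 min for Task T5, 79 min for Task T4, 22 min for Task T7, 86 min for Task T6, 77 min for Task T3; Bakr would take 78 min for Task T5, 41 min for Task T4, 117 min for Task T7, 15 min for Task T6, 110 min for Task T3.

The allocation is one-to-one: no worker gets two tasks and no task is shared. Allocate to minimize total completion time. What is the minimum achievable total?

This is the linear assignment problem.
Optimal: Petrov→Task T4 (45 min), Mendoza→Task T3 (37 min), Leclerc→Task T7 (60 min), Rossi→Task T5 (17 min), Bakr→Task T6 (15 min) — total 45+37+60+17+15 = 174 min.
Min-entry greedy (repeatedly take the single cheapest remaining cell) gives 179 min, worse by 5.
Next-best assignment: Petrov→Task T3, Mendoza→Task T5, Leclerc→Task T4, Rossi→Task T7, Bakr→Task T6 = 176 min.

Min total: 174 min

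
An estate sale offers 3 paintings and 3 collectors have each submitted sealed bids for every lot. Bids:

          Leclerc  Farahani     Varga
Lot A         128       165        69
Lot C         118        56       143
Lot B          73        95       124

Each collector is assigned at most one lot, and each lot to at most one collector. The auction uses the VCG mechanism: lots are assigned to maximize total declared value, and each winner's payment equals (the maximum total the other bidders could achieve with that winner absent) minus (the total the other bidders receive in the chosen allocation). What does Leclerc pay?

Leclerc pays $19.

Efficient allocation: Leclerc→Lot C ($118), Farahani→Lot A ($165), Varga→Lot B ($124); total welfare W = $407.
Leclerc receives Lot C at value $118, so the others get W − 118 = $289.
Without Leclerc: best allocation of the remaining 2 bidders over all 3 lots is Farahani→Lot A ($165), Varga→Lot C ($143), total $308.
VCG payment = (others' best without Leclerc) − (others' welfare with Leclerc) = 308 − 289 = $19.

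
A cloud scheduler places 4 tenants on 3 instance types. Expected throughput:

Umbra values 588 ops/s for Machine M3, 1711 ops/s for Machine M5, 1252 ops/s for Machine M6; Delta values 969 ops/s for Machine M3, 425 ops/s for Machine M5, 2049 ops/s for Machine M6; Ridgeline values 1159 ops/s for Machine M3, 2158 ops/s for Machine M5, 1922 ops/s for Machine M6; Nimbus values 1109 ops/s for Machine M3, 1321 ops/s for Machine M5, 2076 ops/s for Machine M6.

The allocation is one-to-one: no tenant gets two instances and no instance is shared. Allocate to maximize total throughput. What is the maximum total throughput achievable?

Optimal: Nimbus→Machine M3 (1109 ops/s), Ridgeline→Machine M5 (2158 ops/s), Delta→Machine M6 (2049 ops/s) — total 1109+2158+2049 = 5316 ops/s.
Row-greedy (each tenant in turn takes its best remaining instance) gives 4919 ops/s, worse by 397.
Next-best assignment: Delta→Machine M3, Ridgeline→Machine M5, Nimbus→Machine M6 = 5203 ops/s.
Swapping Ridgeline↔Delta (Ridgeline→Machine M6 1922 ops/s, Delta→Machine M5 425 ops/s) loses 1860.

Max total: 5316 ops/s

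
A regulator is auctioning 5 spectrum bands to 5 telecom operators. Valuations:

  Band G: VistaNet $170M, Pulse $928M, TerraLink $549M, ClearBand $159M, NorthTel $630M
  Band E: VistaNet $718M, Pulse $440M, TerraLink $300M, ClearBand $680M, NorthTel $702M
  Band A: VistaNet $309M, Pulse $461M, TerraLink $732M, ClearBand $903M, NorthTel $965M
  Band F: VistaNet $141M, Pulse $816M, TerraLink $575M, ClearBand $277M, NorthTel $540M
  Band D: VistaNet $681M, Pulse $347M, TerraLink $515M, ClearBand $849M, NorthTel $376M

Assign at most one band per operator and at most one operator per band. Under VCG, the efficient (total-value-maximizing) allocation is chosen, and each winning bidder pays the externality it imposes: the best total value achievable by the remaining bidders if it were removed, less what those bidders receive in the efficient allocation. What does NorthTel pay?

Efficient allocation: VistaNet→Band E ($718M), Pulse→Band G ($928M), TerraLink→Band F ($575M), ClearBand→Band D ($849M), NorthTel→Band A ($965M); total welfare W = $4035M.
NorthTel receives Band A at value $965M, so the others get W − 965 = $3070M.
Without NorthTel: best allocation of the remaining 4 bidders over all 5 bands is VistaNet→Band E ($718M), Pulse→Band G ($928M), TerraLink→Band A ($732M), ClearBand→Band D ($849M), total $3227M.
VCG payment = (others' best without NorthTel) − (others' welfare with NorthTel) = 3227 − 3070 = $157M.

NorthTel pays $157M.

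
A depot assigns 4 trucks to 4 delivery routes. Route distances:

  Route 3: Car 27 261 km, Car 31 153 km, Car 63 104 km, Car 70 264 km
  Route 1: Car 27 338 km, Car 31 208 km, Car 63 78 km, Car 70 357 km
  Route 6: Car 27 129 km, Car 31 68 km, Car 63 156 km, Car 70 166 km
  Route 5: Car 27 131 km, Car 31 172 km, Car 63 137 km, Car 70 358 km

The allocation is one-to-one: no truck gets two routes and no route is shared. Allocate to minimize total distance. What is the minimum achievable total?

Minimum total: 528 km

Optimal: Car 27→Route 5 (131 km), Car 31→Route 3 (153 km), Car 63→Route 1 (78 km), Car 70→Route 6 (166 km) — total 131+153+78+166 = 528 km.
Column-greedy (each route in turn goes to its cheapest remaining truck) gives 799 km, worse by 271.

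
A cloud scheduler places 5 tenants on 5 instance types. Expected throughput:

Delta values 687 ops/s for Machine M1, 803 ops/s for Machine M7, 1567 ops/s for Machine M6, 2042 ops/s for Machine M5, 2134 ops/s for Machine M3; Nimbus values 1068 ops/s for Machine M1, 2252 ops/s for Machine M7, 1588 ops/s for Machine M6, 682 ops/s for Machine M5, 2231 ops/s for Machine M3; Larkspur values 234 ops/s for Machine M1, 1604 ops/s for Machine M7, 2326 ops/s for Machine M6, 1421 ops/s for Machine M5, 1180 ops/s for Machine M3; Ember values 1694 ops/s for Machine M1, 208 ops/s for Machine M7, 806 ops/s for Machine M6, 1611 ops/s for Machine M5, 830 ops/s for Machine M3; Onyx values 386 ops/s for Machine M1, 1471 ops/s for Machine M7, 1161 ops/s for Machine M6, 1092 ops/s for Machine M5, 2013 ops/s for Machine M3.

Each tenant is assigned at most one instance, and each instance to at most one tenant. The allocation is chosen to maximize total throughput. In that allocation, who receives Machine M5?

Delta receives Machine M5.

This is a one-to-one assignment (maximum-weight bipartite matching).
Optimal: Delta→Machine M5 (2042 ops/s), Nimbus→Machine M7 (2252 ops/s), Larkspur→Machine M6 (2326 ops/s), Ember→Machine M1 (1694 ops/s), Onyx→Machine M3 (2013 ops/s) — total 2042+2252+2326+1694+2013 = 10327 ops/s.
Max-entry greedy (repeatedly take the single best remaining cell) gives 9498 ops/s, worse by 829.
Swapping Delta↔Ember (Delta→Machine M1 687 ops/s, Ember→Machine M5 1611 ops/s) loses 1438.
No other one-to-one assignment exceeds 10327 ops/s.
Delta's own top instance is Machine M3 (2134 ops/s), but forcing Delta→Machine M3 and reassigning the rest optimally gives only 9498 ops/s — worse by 829.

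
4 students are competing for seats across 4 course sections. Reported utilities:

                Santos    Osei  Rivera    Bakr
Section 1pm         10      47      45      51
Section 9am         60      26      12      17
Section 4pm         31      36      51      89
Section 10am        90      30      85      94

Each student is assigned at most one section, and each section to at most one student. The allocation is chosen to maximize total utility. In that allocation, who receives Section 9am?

Optimal: Santos→Section 9am (60 points), Osei→Section 1pm (47 points), Rivera→Section 10am (85 points), Bakr→Section 4pm (89 points) — total 60+47+85+89 = 281 points.
Column-greedy (each section in turn goes to its best remaining student) gives 192 points, worse by 89.
Next-best assignment: Santos→Section 9am, Osei→Section 1pm, Rivera→Section 4pm, Bakr→Section 10am = 252 points.
Checked against all permutations: 281 points is optimal.
Santos's own top section is Section 10am (90 points), but forcing Santos→Section 10am and reassigning the rest optimally gives only 250 points — worse by 31.

Santos receives Section 9am.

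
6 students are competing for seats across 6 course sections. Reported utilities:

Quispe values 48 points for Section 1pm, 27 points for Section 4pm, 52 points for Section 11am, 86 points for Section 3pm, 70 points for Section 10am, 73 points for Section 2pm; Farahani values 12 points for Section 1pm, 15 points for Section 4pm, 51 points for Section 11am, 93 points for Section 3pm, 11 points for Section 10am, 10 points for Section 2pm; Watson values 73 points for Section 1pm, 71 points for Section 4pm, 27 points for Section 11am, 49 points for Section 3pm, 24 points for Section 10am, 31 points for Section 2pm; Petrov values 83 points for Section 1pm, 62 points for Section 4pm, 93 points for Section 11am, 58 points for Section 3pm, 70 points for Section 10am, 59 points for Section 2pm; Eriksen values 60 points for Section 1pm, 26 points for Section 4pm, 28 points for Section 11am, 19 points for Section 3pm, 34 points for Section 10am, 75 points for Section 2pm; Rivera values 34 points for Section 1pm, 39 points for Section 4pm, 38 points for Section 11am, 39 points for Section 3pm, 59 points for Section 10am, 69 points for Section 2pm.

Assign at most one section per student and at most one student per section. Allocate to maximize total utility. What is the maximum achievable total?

This is the linear assignment problem.
Optimal: Quispe→Section 10am (70 points), Farahani→Section 3pm (93 points), Watson→Section 4pm (71 points), Petrov→Section 11am (93 points), Eriksen→Section 1pm (60 points), Rivera→Section 2pm (69 points) — total 70+93+71+93+60+69 = 456 points.
Next-best assignment: Quispe→Section 2pm, Farahani→Section 3pm, Watson→Section 4pm, Petrov→Section 11am, Eriksen→Section 1pm, Rivera→Section 10am = 449 points.
Swapping Petrov↔Rivera (Petrov→Section 2pm 59 points, Rivera→Section 11am 38 points) loses 65.

Max total: 456 points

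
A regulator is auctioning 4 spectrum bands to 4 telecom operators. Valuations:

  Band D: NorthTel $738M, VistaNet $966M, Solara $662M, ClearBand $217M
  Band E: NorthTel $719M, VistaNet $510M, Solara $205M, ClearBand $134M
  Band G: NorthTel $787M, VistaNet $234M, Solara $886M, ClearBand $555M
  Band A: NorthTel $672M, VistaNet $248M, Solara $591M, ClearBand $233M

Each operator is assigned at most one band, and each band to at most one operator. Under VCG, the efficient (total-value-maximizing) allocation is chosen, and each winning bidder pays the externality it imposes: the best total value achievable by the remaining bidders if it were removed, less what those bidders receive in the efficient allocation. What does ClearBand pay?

ClearBand pays $295M.

Efficient allocation: NorthTel→Band E ($719M), VistaNet→Band D ($966M), Solara→Band A ($591M), ClearBand→Band G ($555M); total welfare W = $2831M.
ClearBand receives Band G at value $555M, so the others get W − 555 = $2276M.
Without ClearBand: best allocation of the remaining 3 bidders over all 4 bands is NorthTel→Band E ($719M), VistaNet→Band D ($966M), Solara→Band G ($886M), total $2571M.
VCG payment = (others' best without ClearBand) − (others' welfare with ClearBand) = 2571 − 2276 = $295M.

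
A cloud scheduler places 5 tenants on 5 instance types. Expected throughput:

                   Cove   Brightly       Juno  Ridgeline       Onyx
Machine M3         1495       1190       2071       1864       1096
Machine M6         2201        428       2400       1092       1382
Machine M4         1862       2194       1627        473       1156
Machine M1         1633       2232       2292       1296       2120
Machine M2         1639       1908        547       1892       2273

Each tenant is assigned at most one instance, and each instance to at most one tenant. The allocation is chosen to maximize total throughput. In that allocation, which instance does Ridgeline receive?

Ridgeline receives Machine M3.

Treat this as an assignment problem: match each tenant to one instance.
Optimal: Cove→Machine M6 (2201 ops/s), Brightly→Machine M4 (2194 ops/s), Juno→Machine M1 (2292 ops/s), Ridgeline→Machine M3 (1864 ops/s), Onyx→Machine M2 (2273 ops/s) — total 2201+2194+2292+1864+2273 = 10824 ops/s.
Row-greedy (each tenant in turn takes its best remaining instance) gives 9552 ops/s, worse by 1272.
Next-best assignment: Cove→Machine M4, Brightly→Machine M1, Juno→Machine M6, Ridgeline→Machine M3, Onyx→Machine M2 = 10631 ops/s.
No other one-to-one assignment exceeds 10824 ops/s.
Ridgeline's own top instance is Machine M2 (1892 ops/s), but forcing Ridgeline→Machine M2 and reassigning the rest optimally gives only 10478 ops/s — worse by 346.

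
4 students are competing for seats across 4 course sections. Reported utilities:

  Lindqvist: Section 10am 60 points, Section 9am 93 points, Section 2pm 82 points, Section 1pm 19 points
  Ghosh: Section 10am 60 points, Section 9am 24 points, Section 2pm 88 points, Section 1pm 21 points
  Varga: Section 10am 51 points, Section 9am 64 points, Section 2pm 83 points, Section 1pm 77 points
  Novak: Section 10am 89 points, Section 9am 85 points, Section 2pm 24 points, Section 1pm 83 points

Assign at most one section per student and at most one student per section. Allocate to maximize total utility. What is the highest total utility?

This is a one-to-one assignment (maximum-weight bipartite matching).
Optimal: Lindqvist→Section 9am (93 points), Ghosh→Section 2pm (88 points), Varga→Section 1pm (77 points), Novak→Section 10am (89 points) — total 93+88+77+89 = 347 points.
Swapping Ghosh↔Novak (Ghosh→Section 10am 60 points, Novak→Section 2pm 24 points) loses 93.

Maximum total: 347 points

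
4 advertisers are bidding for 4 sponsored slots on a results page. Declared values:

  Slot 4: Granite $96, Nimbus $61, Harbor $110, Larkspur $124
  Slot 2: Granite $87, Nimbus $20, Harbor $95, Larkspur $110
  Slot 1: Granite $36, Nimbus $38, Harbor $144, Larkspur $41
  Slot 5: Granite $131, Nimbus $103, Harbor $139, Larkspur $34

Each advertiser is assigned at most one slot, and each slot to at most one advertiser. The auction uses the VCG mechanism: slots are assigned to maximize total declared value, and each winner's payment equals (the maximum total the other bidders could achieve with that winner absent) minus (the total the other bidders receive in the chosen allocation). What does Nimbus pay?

Efficient allocation: Granite→Slot 2 ($87), Nimbus→Slot 5 ($103), Harbor→Slot 1 ($144), Larkspur→Slot 4 ($124); total welfare W = $458.
Nimbus receives Slot 5 at value $103, so the others get W − 103 = $355.
Without Nimbus: best allocation of the remaining 3 bidders over all 4 slots is Granite→Slot 5 ($131), Harbor→Slot 1 ($144), Larkspur→Slot 4 ($124), total $399.
VCG payment = (others' best without Nimbus) − (others' welfare with Nimbus) = 399 − 355 = $44.

Nimbus pays $44.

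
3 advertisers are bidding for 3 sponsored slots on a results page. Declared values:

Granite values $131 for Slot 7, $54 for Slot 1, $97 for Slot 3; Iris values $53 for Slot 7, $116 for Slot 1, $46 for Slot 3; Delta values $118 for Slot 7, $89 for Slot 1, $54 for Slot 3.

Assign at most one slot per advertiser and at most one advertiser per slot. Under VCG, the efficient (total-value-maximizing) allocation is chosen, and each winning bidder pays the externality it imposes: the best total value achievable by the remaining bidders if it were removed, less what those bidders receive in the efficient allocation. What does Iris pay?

Efficient allocation: Granite→Slot 3 ($97), Iris→Slot 1 ($116), Delta→Slot 7 ($118); total welfare W = $331.
Iris receives Slot 1 at value $116, so the others get W − 116 = $215.
Without Iris: best allocation of the remaining 2 bidders over all 3 slots is Granite→Slot 7 ($131), Delta→Slot 1 ($89), total $220.
VCG payment = (others' best without Iris) − (others' welfare with Iris) = 220 − 215 = $5.

Iris pays $5.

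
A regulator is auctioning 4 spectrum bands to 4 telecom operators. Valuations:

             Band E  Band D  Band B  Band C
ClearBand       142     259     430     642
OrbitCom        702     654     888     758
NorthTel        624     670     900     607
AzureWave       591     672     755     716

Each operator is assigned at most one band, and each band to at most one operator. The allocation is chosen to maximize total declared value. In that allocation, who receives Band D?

This is a one-to-one assignment (maximum-weight bipartite matching).
Optimal: ClearBand→Band C ($642M), OrbitCom→Band E ($702M), NorthTel→Band B ($900M), AzureWave→Band D ($672M) — total 642+702+900+672 = $2916M.
Row-greedy (each operator in turn takes its best remaining band) gives $2791M, worse by 125.
Next-best assignment: ClearBand→Band C, OrbitCom→Band B, NorthTel→Band E, AzureWave→Band D = $2826M.
Swapping NorthTel↔AzureWave (NorthTel→Band D $670M, AzureWave→Band B $755M) loses 147.
Every other assignment is strictly worse.
AzureWave's own top band is Band B ($755M), but forcing AzureWave→Band B and reassigning the rest optimally gives only $2769M — worse by 147.

AzureWave receives Band D.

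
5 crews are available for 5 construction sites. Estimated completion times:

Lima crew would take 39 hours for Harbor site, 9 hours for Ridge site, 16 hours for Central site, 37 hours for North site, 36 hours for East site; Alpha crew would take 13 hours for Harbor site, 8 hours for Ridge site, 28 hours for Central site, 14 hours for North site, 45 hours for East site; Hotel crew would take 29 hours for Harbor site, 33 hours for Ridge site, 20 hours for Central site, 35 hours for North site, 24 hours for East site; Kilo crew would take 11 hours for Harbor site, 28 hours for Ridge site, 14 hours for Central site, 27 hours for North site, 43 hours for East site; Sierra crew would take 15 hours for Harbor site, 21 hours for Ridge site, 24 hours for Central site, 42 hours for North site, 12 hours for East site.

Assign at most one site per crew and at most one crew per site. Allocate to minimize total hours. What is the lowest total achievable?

Optimal: Lima crew→Ridge site (9 hours), Alpha crew→North site (14 hours), Hotel crew→Central site (20 hours), Kilo crew→Harbor site (11 hours), Sierra crew→East site (12 hours) — total 9+14+20+11+12 = 66 hours.
Min-entry greedy (repeatedly take the single cheapest remaining cell) gives 82 hours, worse by 16.
Every other assignment is strictly worse.

Minimum total: 66 hours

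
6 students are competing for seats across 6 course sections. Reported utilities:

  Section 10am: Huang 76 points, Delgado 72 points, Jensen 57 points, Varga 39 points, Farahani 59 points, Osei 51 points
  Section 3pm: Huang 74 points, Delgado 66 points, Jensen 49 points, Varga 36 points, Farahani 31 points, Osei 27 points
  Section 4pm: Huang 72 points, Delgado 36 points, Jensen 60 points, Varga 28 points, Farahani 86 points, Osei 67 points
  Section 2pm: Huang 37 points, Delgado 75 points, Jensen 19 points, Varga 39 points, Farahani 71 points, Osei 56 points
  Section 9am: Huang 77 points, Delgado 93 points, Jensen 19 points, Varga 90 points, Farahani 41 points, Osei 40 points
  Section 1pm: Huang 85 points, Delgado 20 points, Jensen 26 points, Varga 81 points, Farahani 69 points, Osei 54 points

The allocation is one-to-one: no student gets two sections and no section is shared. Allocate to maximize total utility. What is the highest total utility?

Maximum total: 447 points

Optimal: Huang→Section 3pm (74 points), Delgado→Section 9am (93 points), Jensen→Section 10am (57 points), Varga→Section 1pm (81 points), Farahani→Section 4pm (86 points), Osei→Section 2pm (56 points) — total 74+93+57+81+86+56 = 447 points.
Row-greedy (each student in turn takes its best remaining section) gives 375 points, worse by 72.
Swapping Farahani↔Osei (Farahani→Section 2pm 71 points, Osei→Section 4pm 67 points) loses 4.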